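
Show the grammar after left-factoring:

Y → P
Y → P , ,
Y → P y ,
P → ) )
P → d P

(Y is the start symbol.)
Y → P Y'
Y' → ε
Y' → , ,
Y' → y ,
P → ) )
P → d P

Left-factoring transforms A → αβ₁ | αβ₂ into A → αA' and A' → β₁ | β₂
(α is the longest common prefix among the alternatives). Repeat until
no nonterminal has two alternatives with a common prefix.

Round 1: Y has alternatives sharing prefix 'P'. Introduce Y': Y → P Y'
  Add: Y' → ε
  Add: Y' → , ,
  Add: Y' → y ,

No remaining common prefixes — done.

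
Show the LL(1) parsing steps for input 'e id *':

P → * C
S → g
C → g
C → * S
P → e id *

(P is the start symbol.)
LL(1) parsing maintains a stack (initially the start symbol over $) and the input. At each step: if the stack top is a terminal, match it against the current input token; if it is a non-terminal N, replace it with the RHS of M[N, lookahead] (the unique production whose predict set contains the lookahead).

Stack is shown with the top on the left.

Stack     Input     Action
--------------------------
P $       e id * $  output P → e id *
e id * $  e id * $  match 'e'
id * $    id * $    match 'id'
* $       * $       match '*'
$         $         accept

The string is accepted.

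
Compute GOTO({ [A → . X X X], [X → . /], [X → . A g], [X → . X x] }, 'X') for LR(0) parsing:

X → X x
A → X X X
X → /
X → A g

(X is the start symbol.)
{ [A → . X X X], [A → X . X X], [X → . /], [X → . A g], [X → . X x], [X → X . x] }

GOTO(I, 'X') = CLOSURE({ [A → αX.β] : [A → α.Xβ] ∈ I, X = 'X' })

Items with dot before 'X', with the dot advanced:
  [A → . X X X] → [A → X . X X]
  [X → . X x] → [X → X . x]
Closure of the advanced items:
  [A → X . X X] has the dot before X: add [X → . X x], [X → . /], [X → . A g]
  [X → . A g] has the dot before A: add [A → . X X X]

GOTO = { [A → . X X X], [A → X . X X], [X → . /], [X → . A g], [X → . X x], [X → X . x] }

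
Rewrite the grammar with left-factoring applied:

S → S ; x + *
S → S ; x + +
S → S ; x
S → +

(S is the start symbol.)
S → S ; x S'
S' → + S''
S'' → *
S'' → +
S' → ε
S → +

Left-factoring transforms A → αβ₁ | αβ₂ into A → αA' and A' → β₁ | β₂
(α is the longest common prefix among the alternatives). Repeat until
no nonterminal has two alternatives with a common prefix.

Round 1: S has alternatives sharing prefix 'S ; x'. Introduce S': S → S ; x S'
  Add: S' → + *
  Add: S' → + +
  Add: S' → ε

Round 2: S' has alternatives sharing prefix '+'. Introduce S'': S' → + S''
  Add: S'' → *
  Add: S'' → +

No remaining common prefixes — done.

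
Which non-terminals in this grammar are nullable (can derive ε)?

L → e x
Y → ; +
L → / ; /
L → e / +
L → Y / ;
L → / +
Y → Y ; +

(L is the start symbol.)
There are no ε-productions, so no non-terminal can derive ε.
No non-terminals are nullable.

Answer: None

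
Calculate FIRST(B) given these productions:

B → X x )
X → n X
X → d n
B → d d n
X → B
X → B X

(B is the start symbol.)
To compute FIRST(B), examine every production with B on the left-hand side, reading each right-hand side left to right until a non-nullable symbol is reached.

FIRST sets of the other non-terminals involved (by the same procedure, iterated to a fixed point):
  FIRST(X) = { 'd', 'n' }

From B → X x ):
  - X is a non-terminal: add FIRST(X) \ {ε} = { 'd', 'n' }
    X is not nullable, so stop
From B → d d n:
  - d is a terminal: add 'd' and stop

Collecting: FIRST(B) = { 'd', 'n' }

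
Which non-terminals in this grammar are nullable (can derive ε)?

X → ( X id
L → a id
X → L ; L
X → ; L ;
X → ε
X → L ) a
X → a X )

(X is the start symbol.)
{ 'X' }

ε-productions: X → ε
So X is immediately nullable.
No further non-terminal can be added: every production for the remaining non-terminals contains a terminal or a non-nullable non-terminal.
Nullable = { 'X' }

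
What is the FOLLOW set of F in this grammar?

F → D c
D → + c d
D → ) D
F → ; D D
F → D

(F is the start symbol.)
To compute FOLLOW(F), find every occurrence of F on a right-hand side N → α F β: add FIRST(β) \ {ε}, and if β is empty or nullable also add FOLLOW(N). Iterate to a fixed point.

F is the start symbol, so $ ∈ FOLLOW(F).
F does not occur on any right-hand side.

Taking the union: FOLLOW(F) = { $ }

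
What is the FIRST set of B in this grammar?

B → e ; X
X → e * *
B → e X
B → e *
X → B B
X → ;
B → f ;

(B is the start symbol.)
To compute FIRST(B), examine every production with B on the left-hand side, reading each right-hand side left to right until a non-nullable symbol is reached.

From B → e ; X:
  - e is a terminal: add 'e' and stop
From B → e X:
  - e is a terminal: add 'e' and stop
From B → e *:
  - e is a terminal: add 'e' and stop
From B → f ;:
  - f is a terminal: add 'f' and stop

Collecting: FIRST(B) = { 'e', 'f' }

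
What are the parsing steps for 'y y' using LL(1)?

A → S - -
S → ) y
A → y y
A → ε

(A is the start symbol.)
LL(1) parsing maintains a stack (initially the start symbol over $) and the input. At each step: if the stack top is a terminal, match it against the current input token; if it is a non-terminal N, replace it with the RHS of M[N, lookahead] (the unique production whose predict set contains the lookahead).

Stack is shown with the top on the left.

Stack  Input  Action
--------------------
A $    y y $  output A → y y
y y $  y y $  match 'y'
y $    y $    match 'y'
$      $      accept

The string is accepted.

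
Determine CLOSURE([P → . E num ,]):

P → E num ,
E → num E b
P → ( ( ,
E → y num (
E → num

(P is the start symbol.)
{ [E → . num E b], [E → . num], [E → . y num (], [P → . E num ,] }

To compute CLOSURE, for each item [A → α.Bβ] where B is a non-terminal, add [B → .γ] for all productions B → γ; repeat for the newly added items until nothing changes.

Start with: [P → . E num ,]
  [P → . E num ,] has the dot before E: add [E → . num E b], [E → . y num (], [E → . num]
No further items can be added.

CLOSURE = { [E → . num E b], [E → . num], [E → . y num (], [P → . E num ,] }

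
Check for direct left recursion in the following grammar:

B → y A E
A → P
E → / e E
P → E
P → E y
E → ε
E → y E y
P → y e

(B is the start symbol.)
B → y A E: starts with y
A → P: starts with P
E → / e E: starts with '/'
P → E: starts with E
P → E y: starts with E
E → ε: starts with ε
E → y E y: starts with y
P → y e: starts with y

No direct left recursion found.

Answer: No direct left recursion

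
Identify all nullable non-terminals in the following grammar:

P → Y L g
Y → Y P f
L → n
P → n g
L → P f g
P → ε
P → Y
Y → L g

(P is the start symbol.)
A non-terminal is nullable if it can derive ε (the empty string): either it has an ε-production, or it has a production whose right-hand side consists entirely of nullable non-terminals.

ε-productions: P → ε
So P is immediately nullable.
No further non-terminal can be added: every production for the remaining non-terminals contains a terminal or a non-nullable non-terminal.
Nullable = { 'P' }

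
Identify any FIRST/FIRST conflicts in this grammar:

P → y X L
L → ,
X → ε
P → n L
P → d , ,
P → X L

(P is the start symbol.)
FIRST sets of the non-terminals at (or reachable through a nullable prefix from) the front of some alternative:
  FIRST(X) = { ε }
  FIRST(L) = { ',' }

Productions for P:
  P → y X L: FIRST = { 'y' }
  P → n L: FIRST = { 'n' }
  P → d , ,: FIRST = { 'd' }
  P → X L: FIRST = { ',' }
L, X have only one production, so no FIRST/FIRST conflict is possible there.

All alternatives of each non-terminal have pairwise disjoint FIRST sets.

Answer: No FIRST/FIRST conflicts.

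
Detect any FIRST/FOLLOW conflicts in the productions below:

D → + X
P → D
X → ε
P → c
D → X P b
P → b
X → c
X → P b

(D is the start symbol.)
A FIRST/FOLLOW conflict occurs when a non-terminal N has a nullable alternative N → β (β ⇒* ε) and another alternative N → α with FIRST(α) ∩ FOLLOW(N) ≠ ∅: on such a lookahead the parser cannot decide between expanding α and letting N vanish via β.

Nullable non-terminals: X.
FIRST sets used below: FIRST(P) = { '+', 'b', 'c' }

X: nullable alternative(s) X → ε; FOLLOW(X) = { $, '+', 'b', 'c' }
  X → ε: FIRST \ {ε} = { } — this is the only nullable alternative, skip
  X → c: FIRST \ {ε} = { 'c' } — overlaps FOLLOW(X) on { 'c' }: CONFLICT
  X → P b: FIRST \ {ε} = { '+', 'b', 'c' } — overlaps FOLLOW(X) on { '+', 'b', 'c' }: CONFLICT

D, P have no nullable alternative, so no FIRST/FOLLOW check is needed there.

So the grammar has 2 FIRST/FOLLOW conflicts (marked CONFLICT above).

Answer: Yes. X → c with FOLLOW(X) on { 'c' }; X → P b with FOLLOW(X) on { '+', 'b', 'c' }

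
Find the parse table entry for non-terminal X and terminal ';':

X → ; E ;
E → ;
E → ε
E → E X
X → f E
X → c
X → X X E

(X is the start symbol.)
X → ; E ;, X → X X E

To find M[X, ';'], we find productions for X where ';' is in the predict set (PREDICT(N → α) = (FIRST(α) \ {ε}) ∪ (FOLLOW(N) if α ⇒* ε)).

Relevant sets:
  FIRST(X) = { ';', 'c', 'f' }

X → ; E ;: PREDICT = { ';' }
  ';' is in predict set, so this production goes in M[X, ';']
X → f E: PREDICT = { 'f' }
X → c: PREDICT = { 'c' }
X → X X E: PREDICT = { ';', 'c', 'f' }
  ';' is in predict set, so this production goes in M[X, ';']

M[X, ';'] = X → ; E ;, X → X X E  (a multiply-defined cell — the grammar is not LL(1))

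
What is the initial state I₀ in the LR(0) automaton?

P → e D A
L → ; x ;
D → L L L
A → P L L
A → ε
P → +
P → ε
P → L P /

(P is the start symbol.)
First, augment the grammar with P' → P
I₀ = CLOSURE({ [P' → . P] }):
  [P' → . P] has the dot before P: add [P → . e D A], [P → . +], [P → .], [P → . L P /]
  [P → . L P /] has the dot before L: add [L → . ; x ;]
No further items can be added.

I₀ = { [L → . ; x ;], [P → . +], [P → . L P /], [P → . e D A], [P → .], [P' → . P] }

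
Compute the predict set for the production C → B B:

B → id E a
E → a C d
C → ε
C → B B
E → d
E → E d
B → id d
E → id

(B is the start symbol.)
{ 'id' }

PREDICT(C → B B) = (FIRST(RHS) \ {ε}) ∪ (FOLLOW(C) if ε ∈ FIRST(RHS), i.e. RHS ⇒* ε)
FIRST(B) = { 'id' }
FIRST(B B) = { 'id' }
ε ∉ FIRST(B B), so FOLLOW(C) is not added.
PREDICT(C → B B) = { 'id' }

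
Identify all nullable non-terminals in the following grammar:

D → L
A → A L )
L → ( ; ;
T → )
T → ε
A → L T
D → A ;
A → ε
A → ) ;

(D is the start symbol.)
ε-productions: T → ε, A → ε
So T, A are immediately nullable.
No further non-terminal can be added: every production for the remaining non-terminals contains a terminal or a non-nullable non-terminal.
Nullable = { 'A', 'T' }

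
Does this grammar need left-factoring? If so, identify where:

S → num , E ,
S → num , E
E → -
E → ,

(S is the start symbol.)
Left-factoring is needed when two productions for the same non-terminal
share a common prefix on the right-hand side.

Productions for S:
  S → num , E ,
  S → num , E
Productions for E:
  E → -
  E → ,

Found common prefix 'num , E' in productions for S

Answer: Yes, S has productions with common prefix 'num , E'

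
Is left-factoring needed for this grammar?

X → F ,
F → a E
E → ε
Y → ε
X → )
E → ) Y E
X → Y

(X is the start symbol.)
Left-factoring is needed when two productions for the same non-terminal
share a common prefix on the right-hand side.

Productions for X:
  X → F ,
  X → )
  X → Y
Productions for E:
  E → ε
  E → ) Y E

No common prefixes found.

Answer: No, left-factoring is not needed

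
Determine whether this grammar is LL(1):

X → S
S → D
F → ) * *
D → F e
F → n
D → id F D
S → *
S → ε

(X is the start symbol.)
Relevant sets:
  FIRST(D) = { ')', 'id', 'n' }
  FIRST(F) = { ')', 'n' }
  FOLLOW(S) = { $ }

For S:
  PREDICT(S → D) = { ')', 'id', 'n' }
  PREDICT(S → '*') = { '*' }
  PREDICT(S → ε) = { $ }
For F:
  PREDICT(F → ')' '*' '*') = { ')' }
  PREDICT(F → n) = { 'n' }
For D:
  PREDICT(D → F e) = { ')', 'n' }
  PREDICT(D → id F D) = { 'id' }
X has a single production, so nothing to check there.

All predict sets are disjoint. The grammar IS LL(1).

Answer: Yes, the grammar is LL(1).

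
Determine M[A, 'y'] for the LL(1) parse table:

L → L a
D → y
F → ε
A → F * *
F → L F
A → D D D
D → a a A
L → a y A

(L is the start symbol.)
A → D D D

To find M[A, 'y'], we find productions for A where 'y' is in the predict set (PREDICT(N → α) = (FIRST(α) \ {ε}) ∪ (FOLLOW(N) if α ⇒* ε)).

Relevant sets:
  FIRST(F) = { 'a', ε }
  FIRST(D) = { 'a', 'y' }

A → F * *: PREDICT = { '*', 'a' }
A → D D D: PREDICT = { 'a', 'y' }
  'y' is in predict set, so this production goes in M[A, 'y']

M[A, 'y'] = A → D D D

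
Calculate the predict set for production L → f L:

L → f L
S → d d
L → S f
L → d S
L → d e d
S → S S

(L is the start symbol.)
PREDICT(L → f L) = (FIRST(RHS) \ {ε}) ∪ (FOLLOW(L) if ε ∈ FIRST(RHS), i.e. RHS ⇒* ε)
FIRST(f L) = { 'f' }
ε ∉ FIRST(f L), so FOLLOW(L) is not added.
PREDICT(L → f L) = { 'f' }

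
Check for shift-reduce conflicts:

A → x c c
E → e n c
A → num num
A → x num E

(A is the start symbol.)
Augment with A' → A and build the canonical LR(0) collection (I0 = CLOSURE({[A' → . A]}), then GOTO on every symbol after a dot until no new states appear). It has 12 states:
  I0: { [A → . num num], [A → . x c c], [A → . x num E], [A' → . A] }  — shift
  I1: { [A' → A .] }  — accept
  I2: { [A → num . num] }  — shift
  I3: { [A → x . c c], [A → x . num E] }  — shift
  I4: { [A → x c . c] }  — shift
  I5: { [A → x num . E], [E → . e n c] }  — shift
  I6: { [A → x num E .] }  — reduce
  I7: { [E → e . n c] }  — shift
  I8: { [E → e n . c] }  — shift
  I9: { [E → e n c .] }  — reduce
  I10: { [A → x c c .] }  — reduce
  I11: { [A → num num .] }  — reduce

No state contains both a complete item and a shift item.

Answer: No shift-reduce conflicts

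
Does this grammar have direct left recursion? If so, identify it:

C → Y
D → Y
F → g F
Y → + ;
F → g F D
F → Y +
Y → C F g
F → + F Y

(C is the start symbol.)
No direct left recursion

Direct left recursion occurs when N → N α for some non-terminal N (the right-hand side begins with the left-hand side itself).

C → Y: starts with Y
D → Y: starts with Y
F → g F: starts with g
Y → + ;: starts with '+'
F → g F D: starts with g
F → Y +: starts with Y
Y → C F g: starts with C
F → + F Y: starts with '+'

No direct left recursion found.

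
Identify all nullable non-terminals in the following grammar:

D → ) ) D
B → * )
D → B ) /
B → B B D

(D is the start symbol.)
There are no ε-productions, so no non-terminal can derive ε.
No non-terminals are nullable.

Answer: None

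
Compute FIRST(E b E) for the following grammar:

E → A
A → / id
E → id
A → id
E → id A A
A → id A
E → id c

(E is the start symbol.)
{ '/', 'id' }

FIRST sets of the non-terminals involved (from the grammar, by fixed-point iteration):
  FIRST(E) = { '/', 'id' }

To compute FIRST(E b E), process the symbols left to right:
Symbol E is a non-terminal. Add FIRST(E) \ {ε} = { '/', 'id' }
E is not nullable (ε ∉ FIRST(E)), so stop here.
FIRST(E b E) = { '/', 'id' }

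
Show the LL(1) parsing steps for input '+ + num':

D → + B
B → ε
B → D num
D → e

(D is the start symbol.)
Stack is shown with the top on the left.

Stack      Input      Action
----------------------------
D $        + + num $  output D → + B
+ B $      + + num $  match '+'
B $        + num $    output B → D num
D num $    + num $    output D → + B
+ B num $  + num $    match '+'
B num $    num $      output B → ε
num $      num $      match 'num'
$          $          accept

The string is accepted.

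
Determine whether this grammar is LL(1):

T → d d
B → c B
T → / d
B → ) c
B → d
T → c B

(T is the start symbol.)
A grammar is LL(1) if for each non-terminal N with multiple productions, the predict sets of those productions are pairwise disjoint, where PREDICT(N → α) = (FIRST(α) \ {ε}) ∪ (FOLLOW(N) if α ⇒* ε).

For T:
  PREDICT(T → d d) = { 'd' }
  PREDICT(T → '/' d) = { '/' }
  PREDICT(T → c B) = { 'c' }
For B:
  PREDICT(B → c B) = { 'c' }
  PREDICT(B → ')' c) = { ')' }
  PREDICT(B → d) = { 'd' }

All predict sets are disjoint. The grammar IS LL(1).

Answer: Yes, the grammar is LL(1).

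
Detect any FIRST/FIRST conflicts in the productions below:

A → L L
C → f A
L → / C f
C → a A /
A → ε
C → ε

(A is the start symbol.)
No FIRST/FIRST conflicts.

FIRST sets of the non-terminals at (or reachable through a nullable prefix from) the front of some alternative:
  FIRST(L) = { '/' }

Productions for A:
  A → L L: FIRST = { '/' }
  A → ε: FIRST = { ε }
Productions for C:
  C → f A: FIRST = { 'f' }
  C → a A /: FIRST = { 'a' }
  C → ε: FIRST = { ε }
L has only one production, so no FIRST/FIRST conflict is possible there.

All alternatives of each non-terminal have pairwise disjoint FIRST sets.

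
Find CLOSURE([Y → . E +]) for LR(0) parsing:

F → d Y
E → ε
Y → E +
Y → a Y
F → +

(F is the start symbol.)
Start with: [Y → . E +]
  [Y → . E +] has the dot before E: add [E → .]
No further items can be added.

CLOSURE = { [E → .], [Y → . E +] }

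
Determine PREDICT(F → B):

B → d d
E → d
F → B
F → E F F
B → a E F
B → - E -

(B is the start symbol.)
{ '-', 'a', 'd' }

PREDICT(F → B) = (FIRST(RHS) \ {ε}) ∪ (FOLLOW(F) if ε ∈ FIRST(RHS), i.e. RHS ⇒* ε)
FIRST(B) = { '-', 'a', 'd' }
FIRST(B) = { '-', 'a', 'd' }
ε ∉ FIRST(B), so FOLLOW(F) is not added.
PREDICT(F → B) = { '-', 'a', 'd' }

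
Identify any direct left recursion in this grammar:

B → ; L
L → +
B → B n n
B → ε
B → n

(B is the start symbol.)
Yes, B is left-recursive

B → ; L: starts with ';'
L → +: starts with '+'
B → B n n: LEFT RECURSIVE (starts with B)
B → ε: starts with ε
B → n: starts with n

The grammar has direct left recursion on: B.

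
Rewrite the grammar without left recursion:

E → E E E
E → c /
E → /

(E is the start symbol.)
E is directly left-recursive. The standard transformation for
  A → A α₁ | ... | A α_m | β₁ | ... | β_n
is
  A  → β₁ A' | ... | β_n A'
  A' → α₁ A' | ... | α_m A' | ε

E → c / becomes E → c / E'
E → / becomes E → / E'
E → E E E becomes E' → E E E'
Add E' → ε

Resulting grammar:
E → c / E'
E → / E'
E' → E E E'
E' → ε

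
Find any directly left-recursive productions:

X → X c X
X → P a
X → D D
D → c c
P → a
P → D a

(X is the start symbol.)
Yes, X is left-recursive

X → X c X: LEFT RECURSIVE (starts with X)
X → P a: starts with P
X → D D: starts with D
D → c c: starts with c
P → a: starts with a
P → D a: starts with D

The grammar has direct left recursion on: X.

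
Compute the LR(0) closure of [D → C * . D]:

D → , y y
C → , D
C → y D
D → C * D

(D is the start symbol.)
{ [C → . , D], [C → . y D], [D → . , y y], [D → . C * D], [D → C * . D] }

Start with: [D → C * . D]
  [D → C * . D] has the dot before D: add [D → . , y y], [D → . C * D]
  [D → . C * D] has the dot before C: add [C → . , D], [C → . y D]
No further items can be added.

CLOSURE = { [C → . , D], [C → . y D], [D → . , y y], [D → . C * D], [D → C * . D] }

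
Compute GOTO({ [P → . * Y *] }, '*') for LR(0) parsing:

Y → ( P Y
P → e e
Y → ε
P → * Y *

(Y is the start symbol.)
{ [P → * . Y *], [Y → . ( P Y], [Y → .] }

GOTO(I, '*') = CLOSURE({ [A → αX.β] : [A → α.Xβ] ∈ I, X = '*' })

Items with dot before '*', with the dot advanced:
  [P → . * Y *] → [P → * . Y *]
Closure of the advanced items:
  [P → * . Y *] has the dot before Y: add [Y → . ( P Y], [Y → .]

GOTO = { [P → * . Y *], [Y → . ( P Y], [Y → .] }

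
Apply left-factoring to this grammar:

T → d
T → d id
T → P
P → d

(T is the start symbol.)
T → d T'
T' → ε
T' → id
T → P
P → d

Left-factoring transforms A → αβ₁ | αβ₂ into A → αA' and A' → β₁ | β₂
(α is the longest common prefix among the alternatives). Repeat until
no nonterminal has two alternatives with a common prefix.

Round 1: T has alternatives sharing prefix 'd'. Introduce T': T → d T'
  Add: T' → ε
  Add: T' → id

No remaining common prefixes — done.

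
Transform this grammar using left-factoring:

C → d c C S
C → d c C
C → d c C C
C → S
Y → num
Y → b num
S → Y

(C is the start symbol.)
C → d c C C'
C' → S
C' → ε
C' → C
C → S
Y → num
Y → b num
S → Y

Left-factoring transforms A → αβ₁ | αβ₂ into A → αA' and A' → β₁ | β₂
(α is the longest common prefix among the alternatives). Repeat until
no nonterminal has two alternatives with a common prefix.

Round 1: C has alternatives sharing prefix 'd c C'. Introduce C': C → d c C C'
  Add: C' → S
  Add: C' → ε
  Add: C' → C

No remaining common prefixes — done.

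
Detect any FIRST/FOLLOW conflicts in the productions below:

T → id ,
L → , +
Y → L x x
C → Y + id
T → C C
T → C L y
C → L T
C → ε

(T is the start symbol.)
Yes. T → C L y with FOLLOW(T) on { ',' }; C → Y '+' id with FOLLOW(C) on { ',' }; C → L T with FOLLOW(C) on { ',' }

Nullable non-terminals: C, T.
FIRST sets used below: FIRST(Y) = { ',' }, FIRST(L) = { ',' }, FIRST(C) = { ',', ε }

C: nullable alternative(s) C → ε; FOLLOW(C) = { $, ',' }
  C → Y + id: FIRST \ {ε} = { ',' } — overlaps FOLLOW(C) on { ',' }: CONFLICT
  C → L T: FIRST \ {ε} = { ',' } — overlaps FOLLOW(C) on { ',' }: CONFLICT
  C → ε: FIRST \ {ε} = { } — this is the only nullable alternative, skip

T: nullable alternative(s) T → C C; FOLLOW(T) = { $, ',' }
  T → id ,: FIRST \ {ε} = { 'id' } — disjoint from FOLLOW(T)
  T → C C: FIRST \ {ε} = { ',' } — this is the only nullable alternative, skip
  T → C L y: FIRST \ {ε} = { ',' } — overlaps FOLLOW(T) on { ',' }: CONFLICT

L, Y have no nullable alternative, so no FIRST/FOLLOW check is needed there.

So the grammar has 3 FIRST/FOLLOW conflicts (marked CONFLICT above).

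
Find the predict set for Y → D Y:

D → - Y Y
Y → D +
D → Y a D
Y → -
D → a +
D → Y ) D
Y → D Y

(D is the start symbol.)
PREDICT(Y → D Y) = (FIRST(RHS) \ {ε}) ∪ (FOLLOW(Y) if ε ∈ FIRST(RHS), i.e. RHS ⇒* ε)
FIRST(D) = { '-', 'a' }
FIRST(D Y) = { '-', 'a' }
ε ∉ FIRST(D Y), so FOLLOW(Y) is not added.
PREDICT(Y → D Y) = { '-', 'a' }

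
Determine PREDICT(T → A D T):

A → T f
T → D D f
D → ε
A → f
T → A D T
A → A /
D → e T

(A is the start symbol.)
{ 'e', 'f' }

PREDICT(T → A D T) = (FIRST(RHS) \ {ε}) ∪ (FOLLOW(T) if ε ∈ FIRST(RHS), i.e. RHS ⇒* ε)
FIRST(A) = { 'e', 'f' }
FIRST(A D T) = { 'e', 'f' }
ε ∉ FIRST(A D T), so FOLLOW(T) is not added.
PREDICT(T → A D T) = { 'e', 'f' }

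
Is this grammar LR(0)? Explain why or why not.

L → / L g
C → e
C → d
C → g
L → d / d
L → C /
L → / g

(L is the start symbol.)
A grammar is LR(0) if no state in the canonical LR(0) collection has:
  - both a shift item (dot before a terminal) and a complete item (shift-reduce conflict), or
  - two or more complete items (reduce-reduce conflict; the accept item [L' → L .] counts as a complete item here).

Augment with L' → L and build the canonical LR(0) collection (I0 = CLOSURE({[L' → . L]}), then GOTO on every symbol after a dot until no new states appear). It has 13 states:
  I0: { [C → . d], [C → . e], [C → . g], [L → . / L g], [L → . / g], [L → . C /], [L → . d / d], [L' → . L] }  — shift
  I1: { [C → . d], [C → . e], [C → . g], [L → . / L g], [L → . / g], [L → . C /], [L → . d / d], [L → / . L g], [L → / . g] }  — shift
  I2: { [L → C . /] }  — shift
  I3: { [L' → L .] }  — accept
  I4: { [C → d .], [L → d . / d] }  — shift, reduce
  I5: { [C → e .] }  — reduce
  I6: { [C → g .] }  — reduce
  I7: { [L → d / . d] }  — shift
  I8: { [L → d / d .] }  — reduce
  I9: { [L → C / .] }  — reduce
  I10: { [L → / L . g] }  — shift
  I11: { [C → g .], [L → / g .] }  — 2 reduces
  I12: { [L → / L g .] }  — reduce

Conflict in state I4:
  Shift-reduce conflict between [C → d .] and [L → d . / d]
So the grammar is NOT LR(0).

Answer: No. Shift-reduce conflict between [C → d .] and [L → d . / d]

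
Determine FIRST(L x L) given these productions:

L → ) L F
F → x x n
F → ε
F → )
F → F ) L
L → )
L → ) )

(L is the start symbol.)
FIRST sets of the non-terminals involved (from the grammar, by fixed-point iteration):
  FIRST(L) = { ')' }

To compute FIRST(L x L), process the symbols left to right:
Symbol L is a non-terminal. Add FIRST(L) \ {ε} = { ')' }
L is not nullable (ε ∉ FIRST(L)), so stop here.
FIRST(L x L) = { ')' }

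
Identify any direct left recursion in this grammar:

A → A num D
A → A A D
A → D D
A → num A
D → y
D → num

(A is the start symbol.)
Direct left recursion occurs when N → N α for some non-terminal N (the right-hand side begins with the left-hand side itself).

A → A num D: LEFT RECURSIVE (starts with A)
A → A A D: LEFT RECURSIVE (starts with A)
A → D D: starts with D
A → num A: starts with num
D → y: starts with y
D → num: starts with num

The grammar has direct left recursion on: A.

Answer: Yes, A is left-recursive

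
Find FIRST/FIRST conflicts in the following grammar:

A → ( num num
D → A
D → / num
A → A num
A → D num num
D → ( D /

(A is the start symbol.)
Yes. A → '(' num num / A → A num on { '(' }; A → '(' num num / A → D num num on { '(' }; A → A num / A → D num num on { '(', '/' }; D → A / D → '/' num on { '/' }; D → A / D → '(' D '/' on { '(' }

FIRST sets of the non-terminals at (or reachable through a nullable prefix from) the front of some alternative:
  FIRST(A) = { '(', '/' }
  FIRST(D) = { '(', '/' }

Productions for A:
  A → ( num num: FIRST = { '(' }
  A → A num: FIRST = { '(', '/' }
  A → D num num: FIRST = { '(', '/' }
Productions for D:
  D → A: FIRST = { '(', '/' }
  D → / num: FIRST = { '/' }
  D → ( D /: FIRST = { '(' }

Conflict for A: A → ( num num and A → A num
  Overlap: { '(' }
Conflict for A: A → ( num num and A → D num num
  Overlap: { '(' }
Conflict for A: A → A num and A → D num num
  Overlap: { '(', '/' }
Conflict for D: D → A and D → / num
  Overlap: { '/' }
Conflict for D: D → A and D → ( D /
  Overlap: { '(' }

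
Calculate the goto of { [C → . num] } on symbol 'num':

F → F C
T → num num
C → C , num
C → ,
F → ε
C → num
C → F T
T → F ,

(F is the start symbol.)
{ [C → num .] }

GOTO(I, 'num') = CLOSURE({ [A → αX.β] : [A → α.Xβ] ∈ I, X = 'num' })

Items with dot before 'num', with the dot advanced:
  [C → . num] → [C → num .]
Closure adds nothing (no advanced item has the dot before a non-terminal).

GOTO = { [C → num .] }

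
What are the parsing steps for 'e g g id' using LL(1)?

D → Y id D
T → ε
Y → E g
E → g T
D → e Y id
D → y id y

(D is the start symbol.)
LL(1) parsing maintains a stack (initially the start symbol over $) and the input. At each step: if the stack top is a terminal, match it against the current input token; if it is a non-terminal N, replace it with the RHS of M[N, lookahead] (the unique production whose predict set contains the lookahead).

Stack is shown with the top on the left.

Stack       Input       Action
------------------------------
D $         e g g id $  output D → e Y id
e Y id $    e g g id $  match 'e'
Y id $      g g id $    output Y → E g
E g id $    g g id $    output E → g T
g T g id $  g g id $    match 'g'
T g id $    g id $      output T → ε
g id $      g id $      match 'g'
id $        id $        match 'id'
$           $           accept

The string is accepted.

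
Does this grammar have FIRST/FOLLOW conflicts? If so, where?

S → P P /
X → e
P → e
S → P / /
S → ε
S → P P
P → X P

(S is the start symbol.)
No FIRST/FOLLOW conflicts.

Nullable non-terminals: S.
FIRST sets used below: FIRST(P) = { 'e' }

S: nullable alternative(s) S → ε; FOLLOW(S) = { $ }
  S → P P /: FIRST \ {ε} = { 'e' } — disjoint from FOLLOW(S)
  S → P / /: FIRST \ {ε} = { 'e' } — disjoint from FOLLOW(S)
  S → ε: FIRST \ {ε} = { } — this is the only nullable alternative, skip
  S → P P: FIRST \ {ε} = { 'e' } — disjoint from FOLLOW(S)

P, X have no nullable alternative, so no FIRST/FOLLOW check is needed there.

No FIRST/FOLLOW conflicts found.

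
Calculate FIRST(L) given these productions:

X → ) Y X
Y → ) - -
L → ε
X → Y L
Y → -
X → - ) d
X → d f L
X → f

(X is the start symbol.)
From L → ε:
  - ε-production, so ε ∈ FIRST(L)

Collecting: FIRST(L) = { ε }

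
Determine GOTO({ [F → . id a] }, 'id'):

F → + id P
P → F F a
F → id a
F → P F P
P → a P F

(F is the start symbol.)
GOTO(I, 'id') = CLOSURE({ [A → αX.β] : [A → α.Xβ] ∈ I, X = 'id' })

Items with dot before 'id', with the dot advanced:
  [F → . id a] → [F → id . a]
Closure adds nothing (no advanced item has the dot before a non-terminal).

GOTO = { [F → id . a] }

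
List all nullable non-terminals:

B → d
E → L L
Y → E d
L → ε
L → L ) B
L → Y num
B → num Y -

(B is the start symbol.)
ε-productions: L → ε
So L is immediately nullable.
E → L L: every symbol on the right is nullable, so E is nullable too.
No further non-terminal can be added: every production for the remaining non-terminals contains a terminal or a non-nullable non-terminal.
Nullable = { 'E', 'L' }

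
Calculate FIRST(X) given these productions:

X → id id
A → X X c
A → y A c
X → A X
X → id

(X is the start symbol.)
{ 'id', 'y' }

To compute FIRST(X), examine every production with X on the left-hand side, reading each right-hand side left to right until a non-nullable symbol is reached.

FIRST sets of the other non-terminals involved (by the same procedure, iterated to a fixed point):
  FIRST(A) = { 'id', 'y' }

From X → id id:
  - id is a terminal: add 'id' and stop
From X → A X:
  - A is a non-terminal: add FIRST(A) \ {ε} = { 'id', 'y' }
    A is not nullable, so stop
From X → id:
  - id is a terminal: add 'id' and stop

Collecting: FIRST(X) = { 'id', 'y' }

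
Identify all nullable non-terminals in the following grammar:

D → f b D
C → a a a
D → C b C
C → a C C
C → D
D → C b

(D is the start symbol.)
None

A non-terminal is nullable if it can derive ε (the empty string): either it has an ε-production, or it has a production whose right-hand side consists entirely of nullable non-terminals.

There are no ε-productions, so no non-terminal can derive ε.
No non-terminals are nullable.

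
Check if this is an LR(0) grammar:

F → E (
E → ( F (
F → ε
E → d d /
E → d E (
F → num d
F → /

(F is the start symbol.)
No. Shift-reduce conflict between [F → .] and [E → . ( F (]

A grammar is LR(0) if no state in the canonical LR(0) collection has:
  - both a shift item (dot before a terminal) and a complete item (shift-reduce conflict), or
  - two or more complete items (reduce-reduce conflict; the accept item [F' → F .] counts as a complete item here).

Augment with F' → F and build the canonical LR(0) collection (I0 = CLOSURE({[F' → . F]}), then GOTO on every symbol after a dot until no new states appear). It has 15 states:
  I0: { [E → . ( F (], [E → . d E (], [E → . d d /], [F → . /], [F → . E (], [F → . num d], [F → .], [F' → . F] }  — shift, reduce
  I1: { [E → ( . F (], [E → . ( F (], [E → . d E (], [E → . d d /], [F → . /], [F → . E (], [F → . num d], [F → .] }  — shift, reduce
  I2: { [F → / .] }  — reduce
  I3: { [F → E . (] }  — shift
  I4: { [F' → F .] }  — accept
  I5: { [E → . ( F (], [E → . d E (], [E → . d d /], [E → d . E (], [E → d . d /] }  — shift
  I6: { [F → num . d] }  — shift
  I7: { [F → num d .] }  — reduce
  I8: { [E → d E . (] }  — shift
  I9: { [E → . ( F (], [E → . d E (], [E → . d d /], [E → d . E (], [E → d . d /], [E → d d . /] }  — shift
  I10: { [E → d d / .] }  — reduce
  I11: { [E → d E ( .] }  — reduce
  I12: { [F → E ( .] }  — reduce
  I13: { [E → ( F . (] }  — shift
  I14: { [E → ( F ( .] }  — reduce

Conflict in state I0:
  Shift-reduce conflict between [F → .] and [E → . ( F (]
So the grammar is NOT LR(0).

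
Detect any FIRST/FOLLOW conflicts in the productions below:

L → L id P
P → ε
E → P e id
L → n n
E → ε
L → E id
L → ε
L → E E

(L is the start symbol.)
Yes. L → L id P with FOLLOW(L) on { 'id' }; L → E id with FOLLOW(L) on { 'id' }; E → P e id with FOLLOW(E) on { 'e' }

A FIRST/FOLLOW conflict occurs when a non-terminal N has a nullable alternative N → β (β ⇒* ε) and another alternative N → α with FIRST(α) ∩ FOLLOW(N) ≠ ∅: on such a lookahead the parser cannot decide between expanding α and letting N vanish via β.

Nullable non-terminals: E, L, P.
FIRST sets used below: FIRST(P) = { ε }, FIRST(L) = { 'e', 'id', 'n', ε }, FIRST(E) = { 'e', ε }

E: nullable alternative(s) E → ε; FOLLOW(E) = { $, 'e', 'id' }
  E → P e id: FIRST \ {ε} = { 'e' } — overlaps FOLLOW(E) on { 'e' }: CONFLICT
  E → ε: FIRST \ {ε} = { } — this is the only nullable alternative, skip

L: nullable alternative(s) L → ε, L → E E; FOLLOW(L) = { $, 'id' }
  L → L id P: FIRST \ {ε} = { 'e', 'id', 'n' } — overlaps FOLLOW(L) on { 'id' }: CONFLICT
  L → n n: FIRST \ {ε} = { 'n' } — disjoint from FOLLOW(L)
  L → E id: FIRST \ {ε} = { 'e', 'id' } — overlaps FOLLOW(L) on { 'id' }: CONFLICT
  L → ε: FIRST \ {ε} = { } — disjoint from FOLLOW(L)
  L → E E: FIRST \ {ε} = { 'e' } — disjoint from FOLLOW(L)
P has a nullable alternative but only one production, so nothing to check.

So the grammar has 3 FIRST/FOLLOW conflicts (marked CONFLICT above).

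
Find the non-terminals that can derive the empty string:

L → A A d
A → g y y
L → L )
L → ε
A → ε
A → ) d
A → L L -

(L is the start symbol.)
{ 'A', 'L' }

A non-terminal is nullable if it can derive ε (the empty string): either it has an ε-production, or it has a production whose right-hand side consists entirely of nullable non-terminals.

ε-productions: L → ε, A → ε
So L, A are immediately nullable.
Every non-terminal is now nullable.
Nullable = { 'A', 'L' }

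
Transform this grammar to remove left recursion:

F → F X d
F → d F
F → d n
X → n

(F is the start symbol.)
F → d F F'
F → d n F'
F' → X d F'
F' → ε
X → n

F is directly left-recursive. The standard transformation for
  A → A α₁ | ... | A α_m | β₁ | ... | β_n
is
  A  → β₁ A' | ... | β_n A'
  A' → α₁ A' | ... | α_m A' | ε

F → d F becomes F → d F F'
F → d n becomes F → d n F'
F → F X d becomes F' → X d F'
Add F' → ε

Productions for other non-terminals are unchanged:
  X → n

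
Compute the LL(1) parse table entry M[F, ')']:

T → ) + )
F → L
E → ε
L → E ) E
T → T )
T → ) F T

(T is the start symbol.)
F → L

To find M[F, ')'], we find productions for F where ')' is in the predict set (PREDICT(N → α) = (FIRST(α) \ {ε}) ∪ (FOLLOW(N) if α ⇒* ε)).

Relevant sets:
  FIRST(L) = { ')' }

F → L: PREDICT = { ')' }
  ')' is in predict set, so this production goes in M[F, ')']

M[F, ')'] = F → L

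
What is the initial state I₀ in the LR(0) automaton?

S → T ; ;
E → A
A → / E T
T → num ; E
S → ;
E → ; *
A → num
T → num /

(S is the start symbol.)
First, augment the grammar with S' → S
I₀ = CLOSURE({ [S' → . S] }):
  [S' → . S] has the dot before S: add [S → . T ; ;], [S → . ;]
  [S → . T ; ;] has the dot before T: add [T → . num ; E], [T → . num /]
No further items can be added.

I₀ = { [S → . ;], [S → . T ; ;], [S' → . S], [T → . num /], [T → . num ; E] }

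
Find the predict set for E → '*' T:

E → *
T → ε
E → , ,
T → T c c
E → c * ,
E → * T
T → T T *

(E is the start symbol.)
{ '*' }

PREDICT(E → '*' T) = (FIRST(RHS) \ {ε}) ∪ (FOLLOW(E) if ε ∈ FIRST(RHS), i.e. RHS ⇒* ε)
FIRST('*' T) = { '*' }
ε ∉ FIRST('*' T), so FOLLOW(E) is not added.
PREDICT(E → '*' T) = { '*' }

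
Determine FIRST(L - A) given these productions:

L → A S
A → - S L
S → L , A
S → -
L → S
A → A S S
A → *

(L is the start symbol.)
FIRST sets of the non-terminals involved (from the grammar, by fixed-point iteration):
  FIRST(L) = { '*', '-' }

To compute FIRST(L - A), process the symbols left to right:
Symbol L is a non-terminal. Add FIRST(L) \ {ε} = { '*', '-' }
L is not nullable (ε ∉ FIRST(L)), so stop here.
FIRST(L - A) = { '*', '-' }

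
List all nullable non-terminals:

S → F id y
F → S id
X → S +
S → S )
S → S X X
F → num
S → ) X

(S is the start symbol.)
A non-terminal is nullable if it can derive ε (the empty string): either it has an ε-production, or it has a production whose right-hand side consists entirely of nullable non-terminals.

There are no ε-productions, so no non-terminal can derive ε.
No non-terminals are nullable.

Answer: None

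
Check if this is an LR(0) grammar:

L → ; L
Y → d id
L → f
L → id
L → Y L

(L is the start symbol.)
Yes, the grammar is LR(0)

Augment with L' → L and build the canonical LR(0) collection (I0 = CLOSURE({[L' → . L]}), then GOTO on every symbol after a dot until no new states appear). It has 10 states:
  I0: { [L → . ; L], [L → . Y L], [L → . f], [L → . id], [L' → . L], [Y → . d id] }  — shift
  I1: { [L → . ; L], [L → . Y L], [L → . f], [L → . id], [L → ; . L], [Y → . d id] }  — shift
  I2: { [L' → L .] }  — accept
  I3: { [L → . ; L], [L → . Y L], [L → . f], [L → . id], [L → Y . L], [Y → . d id] }  — shift
  I4: { [Y → d . id] }  — shift
  I5: { [L → f .] }  — reduce
  I6: { [L → id .] }  — reduce
  I7: { [Y → d id .] }  — reduce
  I8: { [L → Y L .] }  — reduce
  I9: { [L → ; L .] }  — reduce

Every state is either a pure shift/goto state or contains exactly one complete item and nothing to shift — no conflicts. The grammar is LR(0).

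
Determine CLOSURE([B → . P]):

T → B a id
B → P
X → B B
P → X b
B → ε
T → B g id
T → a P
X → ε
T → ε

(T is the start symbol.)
To compute CLOSURE, for each item [A → α.Bβ] where B is a non-terminal, add [B → .γ] for all productions B → γ; repeat for the newly added items until nothing changes.

Start with: [B → . P]
  [B → . P] has the dot before P: add [P → . X b]
  [P → . X b] has the dot before X: add [X → . B B], [X → .]
  [X → . B B] has the dot before B: add [B → .]
No further items can be added.

CLOSURE = { [B → . P], [B → .], [P → . X b], [X → . B B], [X → .] }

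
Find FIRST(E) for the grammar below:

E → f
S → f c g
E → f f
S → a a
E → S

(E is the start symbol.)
FIRST sets of the other non-terminals involved (by the same procedure, iterated to a fixed point):
  FIRST(S) = { 'a', 'f' }

From E → f:
  - f is a terminal: add 'f' and stop
From E → f f:
  - f is a terminal: add 'f' and stop
From E → S:
  - S is a non-terminal: add FIRST(S) \ {ε} = { 'a', 'f' }
    S is not nullable, so stop

Collecting: FIRST(E) = { 'a', 'f' }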